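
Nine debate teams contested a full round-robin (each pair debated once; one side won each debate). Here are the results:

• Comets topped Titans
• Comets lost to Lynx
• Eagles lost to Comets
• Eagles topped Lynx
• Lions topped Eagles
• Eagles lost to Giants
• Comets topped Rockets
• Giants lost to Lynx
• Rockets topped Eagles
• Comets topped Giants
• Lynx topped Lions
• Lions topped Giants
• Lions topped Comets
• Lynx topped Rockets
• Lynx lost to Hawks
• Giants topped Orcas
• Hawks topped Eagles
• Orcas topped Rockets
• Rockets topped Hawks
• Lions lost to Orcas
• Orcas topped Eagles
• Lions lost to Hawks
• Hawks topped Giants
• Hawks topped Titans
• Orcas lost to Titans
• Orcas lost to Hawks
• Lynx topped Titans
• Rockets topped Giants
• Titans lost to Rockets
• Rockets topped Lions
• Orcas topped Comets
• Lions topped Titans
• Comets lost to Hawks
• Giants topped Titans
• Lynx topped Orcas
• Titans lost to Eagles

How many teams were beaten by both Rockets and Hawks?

4

Rockets beat: Giants, Titans, Lions, Hawks, Eagles.
Hawks beat: Giants, Titans, Lions, Eagles, Lynx, Orcas, Comets.
Both beat: Giants, Titans, Lions, Eagles — 4.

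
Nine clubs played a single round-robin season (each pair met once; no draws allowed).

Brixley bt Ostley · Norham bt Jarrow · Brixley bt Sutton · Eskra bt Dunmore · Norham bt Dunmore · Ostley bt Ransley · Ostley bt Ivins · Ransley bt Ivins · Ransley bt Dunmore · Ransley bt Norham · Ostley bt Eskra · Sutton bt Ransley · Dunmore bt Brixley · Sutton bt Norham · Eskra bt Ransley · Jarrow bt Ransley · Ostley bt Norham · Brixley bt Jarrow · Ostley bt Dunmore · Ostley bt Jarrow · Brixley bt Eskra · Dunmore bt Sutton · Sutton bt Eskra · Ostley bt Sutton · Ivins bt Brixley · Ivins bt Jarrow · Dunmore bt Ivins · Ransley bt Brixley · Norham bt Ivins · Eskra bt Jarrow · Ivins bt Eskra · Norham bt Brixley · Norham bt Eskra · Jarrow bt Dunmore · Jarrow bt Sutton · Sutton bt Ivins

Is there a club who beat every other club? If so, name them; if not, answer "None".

Highest win total is Ostley with 7 (out of 8 possible).
Ostley lost to Brixley, so no club went undefeated.

None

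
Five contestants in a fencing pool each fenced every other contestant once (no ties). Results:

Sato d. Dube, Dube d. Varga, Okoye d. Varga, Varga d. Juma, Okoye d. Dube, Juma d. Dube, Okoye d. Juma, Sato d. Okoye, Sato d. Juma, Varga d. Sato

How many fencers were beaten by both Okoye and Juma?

Okoye beat: Juma, Dube, Varga.
Juma beat: Dube.
Both beat: Dube — 1.

1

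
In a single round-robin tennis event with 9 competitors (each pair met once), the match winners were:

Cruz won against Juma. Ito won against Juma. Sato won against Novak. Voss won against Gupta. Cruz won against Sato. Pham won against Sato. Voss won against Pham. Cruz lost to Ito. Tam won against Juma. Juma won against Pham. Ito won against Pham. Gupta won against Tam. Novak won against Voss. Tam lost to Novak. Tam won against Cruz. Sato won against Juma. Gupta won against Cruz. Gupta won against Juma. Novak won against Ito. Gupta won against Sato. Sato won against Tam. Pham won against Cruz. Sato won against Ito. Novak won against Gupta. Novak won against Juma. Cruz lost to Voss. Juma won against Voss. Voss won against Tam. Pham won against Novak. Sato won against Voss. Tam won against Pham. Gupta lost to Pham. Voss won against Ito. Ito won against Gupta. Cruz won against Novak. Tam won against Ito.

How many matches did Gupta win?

Gupta's results: beat Cruz, Tam, Sato, Juma; lost to Novak, Ito, Voss, Pham.
That is 4 wins.

4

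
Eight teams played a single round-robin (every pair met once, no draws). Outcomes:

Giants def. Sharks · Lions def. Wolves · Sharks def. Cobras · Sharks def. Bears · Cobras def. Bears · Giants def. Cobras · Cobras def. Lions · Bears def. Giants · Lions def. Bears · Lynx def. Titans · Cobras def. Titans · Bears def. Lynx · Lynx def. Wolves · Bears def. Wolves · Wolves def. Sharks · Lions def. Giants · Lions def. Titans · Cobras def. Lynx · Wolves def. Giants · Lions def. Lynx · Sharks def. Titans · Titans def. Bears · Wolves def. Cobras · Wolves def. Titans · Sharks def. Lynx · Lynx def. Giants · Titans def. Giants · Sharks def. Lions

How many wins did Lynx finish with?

Lynx's results: beat Titans, Giants, Wolves; lost to Bears, Lions, Sharks, Cobras.
That is 3 wins.

3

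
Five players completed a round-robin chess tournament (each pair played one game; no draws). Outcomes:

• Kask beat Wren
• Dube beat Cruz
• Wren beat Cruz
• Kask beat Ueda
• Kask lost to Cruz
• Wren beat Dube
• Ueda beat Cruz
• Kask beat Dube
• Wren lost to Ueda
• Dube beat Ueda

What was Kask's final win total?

Kask's results: beat Ueda, Dube, Wren; lost to Cruz.
That is 3 wins.

3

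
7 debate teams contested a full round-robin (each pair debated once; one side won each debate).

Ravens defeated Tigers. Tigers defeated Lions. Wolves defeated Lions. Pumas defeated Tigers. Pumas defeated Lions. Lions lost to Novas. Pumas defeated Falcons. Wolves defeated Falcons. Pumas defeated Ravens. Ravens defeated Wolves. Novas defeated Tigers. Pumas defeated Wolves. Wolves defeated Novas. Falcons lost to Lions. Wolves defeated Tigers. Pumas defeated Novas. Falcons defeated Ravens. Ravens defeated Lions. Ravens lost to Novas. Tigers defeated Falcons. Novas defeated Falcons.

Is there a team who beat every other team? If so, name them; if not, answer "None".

Pumas

Pumas has 6 wins out of 6 opponents — a perfect record.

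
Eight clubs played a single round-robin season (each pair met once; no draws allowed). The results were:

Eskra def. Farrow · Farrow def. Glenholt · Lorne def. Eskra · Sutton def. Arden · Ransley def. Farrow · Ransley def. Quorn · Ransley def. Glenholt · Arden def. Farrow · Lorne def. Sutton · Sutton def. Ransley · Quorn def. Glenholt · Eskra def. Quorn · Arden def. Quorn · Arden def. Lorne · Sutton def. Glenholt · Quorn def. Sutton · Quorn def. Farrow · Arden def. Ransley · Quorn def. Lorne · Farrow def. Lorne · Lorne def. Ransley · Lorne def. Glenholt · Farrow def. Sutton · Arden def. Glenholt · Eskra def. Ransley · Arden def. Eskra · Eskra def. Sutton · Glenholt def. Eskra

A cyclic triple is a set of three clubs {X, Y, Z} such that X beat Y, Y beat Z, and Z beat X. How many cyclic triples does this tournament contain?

Win totals: Sutton 3, Ransley 3, Glenholt 1, Farrow 3, Lorne 4, Eskra 4, Arden 6, Quorn 4.
A club with w wins dominates both others in C(w,2) triples; summing gives 3 + 3 + 0 + 3 + 6 + 6 + 15 + 6 = 42 transitive triples.
Total triples C(8,3) = 56, so cyclic triples = 56 − 42 = 14.

14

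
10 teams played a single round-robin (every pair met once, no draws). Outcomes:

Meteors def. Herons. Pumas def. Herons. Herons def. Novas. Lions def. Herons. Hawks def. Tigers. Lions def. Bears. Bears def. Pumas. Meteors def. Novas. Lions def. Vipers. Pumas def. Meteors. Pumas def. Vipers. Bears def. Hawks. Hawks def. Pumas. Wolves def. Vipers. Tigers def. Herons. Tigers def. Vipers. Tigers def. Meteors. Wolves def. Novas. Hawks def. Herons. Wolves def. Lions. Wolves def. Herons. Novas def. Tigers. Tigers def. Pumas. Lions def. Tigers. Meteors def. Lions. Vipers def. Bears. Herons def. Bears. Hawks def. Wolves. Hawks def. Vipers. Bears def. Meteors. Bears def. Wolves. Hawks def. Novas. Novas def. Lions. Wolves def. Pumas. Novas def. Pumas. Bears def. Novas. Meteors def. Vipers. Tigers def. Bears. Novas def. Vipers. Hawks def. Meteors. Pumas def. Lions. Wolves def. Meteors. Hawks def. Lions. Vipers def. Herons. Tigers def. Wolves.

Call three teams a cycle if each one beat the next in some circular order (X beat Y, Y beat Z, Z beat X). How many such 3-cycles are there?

26

Win totals: Vipers 2, Tigers 6, Bears 5, Meteors 4, Herons 2, Novas 4, Lions 4, Wolves 6, Hawks 8, Pumas 4.
A team with w wins dominates both others in C(w,2) triples; summing gives 1 + 15 + 10 + 6 + 1 + 6 + 6 + 15 + 28 + 6 = 94 transitive triples.
Total triples C(10,3) = 120, so cyclic triples = 120 − 94 = 26.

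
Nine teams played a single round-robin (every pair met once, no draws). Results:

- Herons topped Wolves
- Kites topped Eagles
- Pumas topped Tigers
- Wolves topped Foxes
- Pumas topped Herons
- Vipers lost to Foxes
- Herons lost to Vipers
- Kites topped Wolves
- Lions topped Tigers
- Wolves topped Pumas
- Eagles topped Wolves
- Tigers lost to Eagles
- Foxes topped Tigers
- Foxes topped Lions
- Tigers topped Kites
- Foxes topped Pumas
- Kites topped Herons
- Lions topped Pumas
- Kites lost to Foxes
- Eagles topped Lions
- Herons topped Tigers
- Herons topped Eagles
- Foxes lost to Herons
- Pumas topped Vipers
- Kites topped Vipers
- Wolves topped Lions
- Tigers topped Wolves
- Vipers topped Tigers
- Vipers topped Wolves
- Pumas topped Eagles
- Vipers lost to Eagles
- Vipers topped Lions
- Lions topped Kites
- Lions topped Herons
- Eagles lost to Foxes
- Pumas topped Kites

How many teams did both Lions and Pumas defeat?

3

Lions beat: Herons, Pumas, Tigers, Kites.
Pumas beat: Herons, Eagles, Vipers, Tigers, Kites.
Both beat: Herons, Tigers, Kites — 3.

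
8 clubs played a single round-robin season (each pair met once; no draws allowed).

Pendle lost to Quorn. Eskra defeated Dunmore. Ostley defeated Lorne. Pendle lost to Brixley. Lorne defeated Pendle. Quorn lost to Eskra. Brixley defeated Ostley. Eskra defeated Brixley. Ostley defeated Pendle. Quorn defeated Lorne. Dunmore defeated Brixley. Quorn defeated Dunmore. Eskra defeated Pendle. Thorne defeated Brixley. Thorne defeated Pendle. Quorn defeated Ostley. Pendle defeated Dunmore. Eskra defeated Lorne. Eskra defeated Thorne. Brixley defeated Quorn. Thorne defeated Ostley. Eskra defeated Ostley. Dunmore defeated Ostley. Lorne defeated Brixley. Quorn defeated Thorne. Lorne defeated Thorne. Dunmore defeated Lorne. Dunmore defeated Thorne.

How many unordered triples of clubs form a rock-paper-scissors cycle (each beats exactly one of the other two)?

Win totals: Pendle 1, Lorne 3, Ostley 2, Quorn 5, Eskra 7, Dunmore 4, Brixley 3, Thorne 3.
A club with w wins dominates both others in C(w,2) triples; summing gives 0 + 3 + 1 + 10 + 21 + 6 + 3 + 3 = 47 transitive triples.
Total triples C(8,3) = 56, so cyclic triples = 56 − 47 = 9.

9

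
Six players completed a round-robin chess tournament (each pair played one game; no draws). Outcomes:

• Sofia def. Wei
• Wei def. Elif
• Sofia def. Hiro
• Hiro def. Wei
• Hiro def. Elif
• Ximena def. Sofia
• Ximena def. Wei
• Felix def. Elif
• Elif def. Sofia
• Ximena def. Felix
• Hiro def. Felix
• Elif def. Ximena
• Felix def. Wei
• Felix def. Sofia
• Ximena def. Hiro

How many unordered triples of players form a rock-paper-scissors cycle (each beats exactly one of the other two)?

6

Win totals: Elif 2, Sofia 2, Felix 3, Ximena 4, Wei 1, Hiro 3.
A player with w wins dominates both others in C(w,2) triples; summing gives 1 + 1 + 3 + 6 + 0 + 3 = 14 transitive triples.
Total triples C(6,3) = 20, so cyclic triples = 20 − 14 = 6.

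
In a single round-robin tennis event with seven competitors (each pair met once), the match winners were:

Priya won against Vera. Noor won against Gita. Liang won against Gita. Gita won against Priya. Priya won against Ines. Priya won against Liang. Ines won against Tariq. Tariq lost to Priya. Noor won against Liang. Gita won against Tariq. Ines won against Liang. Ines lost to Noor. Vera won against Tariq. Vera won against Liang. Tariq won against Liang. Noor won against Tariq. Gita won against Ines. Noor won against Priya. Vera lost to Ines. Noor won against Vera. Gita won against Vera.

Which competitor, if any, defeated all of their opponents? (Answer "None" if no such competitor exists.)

Noor

Noor has 6 wins out of 6 opponents — a perfect record.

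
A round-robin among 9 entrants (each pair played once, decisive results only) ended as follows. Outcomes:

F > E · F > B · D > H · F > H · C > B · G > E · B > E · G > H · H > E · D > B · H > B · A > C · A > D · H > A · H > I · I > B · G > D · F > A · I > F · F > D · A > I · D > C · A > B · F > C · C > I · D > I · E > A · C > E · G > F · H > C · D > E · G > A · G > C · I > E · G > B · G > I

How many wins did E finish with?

1

E's results: beat A; lost to B, C, D, F, G, H, I.
That is 1 win.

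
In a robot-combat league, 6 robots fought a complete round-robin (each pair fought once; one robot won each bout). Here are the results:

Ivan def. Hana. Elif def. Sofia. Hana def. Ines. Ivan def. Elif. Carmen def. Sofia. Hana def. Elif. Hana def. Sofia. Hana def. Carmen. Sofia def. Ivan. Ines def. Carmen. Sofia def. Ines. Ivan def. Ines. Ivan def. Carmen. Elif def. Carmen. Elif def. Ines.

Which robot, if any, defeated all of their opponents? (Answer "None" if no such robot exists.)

Highest win total is Ivan with 4 (out of 5 possible).
Ivan lost to Sofia, so no robot went undefeated.

None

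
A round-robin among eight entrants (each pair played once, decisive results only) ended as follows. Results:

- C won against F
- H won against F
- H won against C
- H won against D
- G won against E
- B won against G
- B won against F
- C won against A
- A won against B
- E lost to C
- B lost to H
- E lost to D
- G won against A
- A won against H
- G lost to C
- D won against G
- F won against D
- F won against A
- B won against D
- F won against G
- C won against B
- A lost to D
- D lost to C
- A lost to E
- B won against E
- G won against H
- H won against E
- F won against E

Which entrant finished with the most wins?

Win totals: A 2, B 4, C 6, D 3, E 1, F 4, G 3, H 5.
C leads with 6 wins (next highest: 5).

C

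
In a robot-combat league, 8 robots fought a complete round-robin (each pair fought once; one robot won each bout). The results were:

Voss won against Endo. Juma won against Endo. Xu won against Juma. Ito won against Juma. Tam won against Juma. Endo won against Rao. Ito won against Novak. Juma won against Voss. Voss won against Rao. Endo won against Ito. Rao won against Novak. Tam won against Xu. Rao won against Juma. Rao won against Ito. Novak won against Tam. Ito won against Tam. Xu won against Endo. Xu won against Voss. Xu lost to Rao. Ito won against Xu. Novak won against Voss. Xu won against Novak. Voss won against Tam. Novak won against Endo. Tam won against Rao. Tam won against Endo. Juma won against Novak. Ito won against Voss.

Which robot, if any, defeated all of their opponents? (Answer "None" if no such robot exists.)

Highest win total is Ito with 5 (out of 7 possible).
Ito lost to Endo, Rao, so no robot went undefeated.

None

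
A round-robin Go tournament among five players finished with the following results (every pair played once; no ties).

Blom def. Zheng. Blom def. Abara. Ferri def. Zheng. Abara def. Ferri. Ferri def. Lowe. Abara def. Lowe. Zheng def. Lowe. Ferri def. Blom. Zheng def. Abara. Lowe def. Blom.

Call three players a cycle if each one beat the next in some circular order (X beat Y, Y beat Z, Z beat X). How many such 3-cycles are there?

4

Win totals: Blom 2, Ferri 3, Zheng 2, Abara 2, Lowe 1.
A player with w wins dominates both others in C(w,2) triples; summing gives 1 + 3 + 1 + 1 + 0 = 6 transitive triples.
Total triples C(5,3) = 10, so cyclic triples = 10 − 6 = 4.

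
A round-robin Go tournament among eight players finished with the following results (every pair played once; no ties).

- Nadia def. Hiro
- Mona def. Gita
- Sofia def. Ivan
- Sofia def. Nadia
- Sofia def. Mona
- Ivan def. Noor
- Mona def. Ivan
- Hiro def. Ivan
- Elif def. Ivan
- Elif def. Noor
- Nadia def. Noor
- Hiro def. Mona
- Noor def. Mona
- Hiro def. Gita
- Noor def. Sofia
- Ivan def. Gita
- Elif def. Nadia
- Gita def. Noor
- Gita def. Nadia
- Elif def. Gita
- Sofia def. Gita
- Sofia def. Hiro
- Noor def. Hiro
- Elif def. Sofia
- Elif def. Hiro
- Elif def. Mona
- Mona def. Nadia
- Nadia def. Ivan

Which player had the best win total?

Elif

Win totals: Hiro 3, Sofia 5, Elif 7, Noor 3, Gita 2, Ivan 2, Nadia 3, Mona 3.
Elif leads with 7 wins (next highest: 5).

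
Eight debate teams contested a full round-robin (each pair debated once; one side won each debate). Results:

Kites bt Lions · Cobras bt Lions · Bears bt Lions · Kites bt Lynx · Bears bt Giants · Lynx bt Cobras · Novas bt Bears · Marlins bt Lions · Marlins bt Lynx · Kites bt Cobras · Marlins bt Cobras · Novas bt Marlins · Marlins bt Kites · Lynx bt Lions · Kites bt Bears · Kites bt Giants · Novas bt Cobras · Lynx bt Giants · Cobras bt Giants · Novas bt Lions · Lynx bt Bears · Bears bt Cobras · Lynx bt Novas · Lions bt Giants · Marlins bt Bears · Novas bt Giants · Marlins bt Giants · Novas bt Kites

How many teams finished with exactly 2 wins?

1

Win totals: Cobras 2, Novas 6, Lynx 5, Giants 0, Lions 1, Marlins 6, Kites 5, Bears 3.
Exactly 2: Cobras — 1 team.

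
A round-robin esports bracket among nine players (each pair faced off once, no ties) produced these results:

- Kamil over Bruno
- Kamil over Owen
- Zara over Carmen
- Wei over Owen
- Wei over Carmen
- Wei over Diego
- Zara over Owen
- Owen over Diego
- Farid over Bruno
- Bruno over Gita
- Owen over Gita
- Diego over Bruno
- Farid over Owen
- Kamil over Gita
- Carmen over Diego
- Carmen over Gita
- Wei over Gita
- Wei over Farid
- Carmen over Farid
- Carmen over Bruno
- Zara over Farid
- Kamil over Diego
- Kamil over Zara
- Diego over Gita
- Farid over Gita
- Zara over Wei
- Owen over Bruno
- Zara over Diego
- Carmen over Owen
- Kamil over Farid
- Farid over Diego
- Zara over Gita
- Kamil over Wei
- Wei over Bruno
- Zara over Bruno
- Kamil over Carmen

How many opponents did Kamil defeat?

Kamil's results: beat Diego, Gita, Zara, Wei, Carmen, Farid, Bruno, Owen; lost to no one.
That is 8 wins.

8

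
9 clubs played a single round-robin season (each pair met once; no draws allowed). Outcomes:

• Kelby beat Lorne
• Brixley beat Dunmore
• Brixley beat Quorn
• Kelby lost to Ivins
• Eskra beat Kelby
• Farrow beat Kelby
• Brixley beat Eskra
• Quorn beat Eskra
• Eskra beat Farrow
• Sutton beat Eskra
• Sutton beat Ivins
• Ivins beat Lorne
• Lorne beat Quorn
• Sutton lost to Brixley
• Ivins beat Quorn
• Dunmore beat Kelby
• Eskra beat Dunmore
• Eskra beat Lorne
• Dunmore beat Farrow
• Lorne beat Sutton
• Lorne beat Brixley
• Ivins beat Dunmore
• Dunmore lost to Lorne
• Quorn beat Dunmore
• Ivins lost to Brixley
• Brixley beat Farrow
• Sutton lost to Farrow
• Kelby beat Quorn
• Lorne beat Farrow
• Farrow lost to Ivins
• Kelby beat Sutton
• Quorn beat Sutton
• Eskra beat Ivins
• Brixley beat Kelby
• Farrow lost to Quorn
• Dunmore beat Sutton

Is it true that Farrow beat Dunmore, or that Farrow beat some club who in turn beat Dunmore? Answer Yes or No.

Farrow did not beat Dunmore directly.
Farrow beat Kelby, Sutton, but each of them lost to Dunmore. No two-step path.

No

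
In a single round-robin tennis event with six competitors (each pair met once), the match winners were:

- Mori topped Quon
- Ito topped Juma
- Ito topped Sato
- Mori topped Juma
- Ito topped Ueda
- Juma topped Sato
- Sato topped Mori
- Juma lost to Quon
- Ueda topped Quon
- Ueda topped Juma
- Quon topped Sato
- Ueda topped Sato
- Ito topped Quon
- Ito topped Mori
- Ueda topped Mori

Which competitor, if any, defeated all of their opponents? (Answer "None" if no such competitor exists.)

Ito has 5 wins out of 5 opponents — a perfect record.

Ito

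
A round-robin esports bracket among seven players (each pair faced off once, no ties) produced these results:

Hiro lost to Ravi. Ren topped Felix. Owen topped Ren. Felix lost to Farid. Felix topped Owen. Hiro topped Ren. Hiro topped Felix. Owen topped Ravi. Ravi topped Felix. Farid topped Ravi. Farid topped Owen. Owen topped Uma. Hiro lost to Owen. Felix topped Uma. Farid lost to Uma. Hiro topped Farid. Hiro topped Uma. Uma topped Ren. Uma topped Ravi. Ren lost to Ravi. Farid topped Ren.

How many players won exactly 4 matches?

Win totals: Owen 4, Felix 2, Uma 3, Farid 4, Ravi 3, Hiro 4, Ren 1.
Exactly 4: Owen, Farid, Hiro — 3 players.

3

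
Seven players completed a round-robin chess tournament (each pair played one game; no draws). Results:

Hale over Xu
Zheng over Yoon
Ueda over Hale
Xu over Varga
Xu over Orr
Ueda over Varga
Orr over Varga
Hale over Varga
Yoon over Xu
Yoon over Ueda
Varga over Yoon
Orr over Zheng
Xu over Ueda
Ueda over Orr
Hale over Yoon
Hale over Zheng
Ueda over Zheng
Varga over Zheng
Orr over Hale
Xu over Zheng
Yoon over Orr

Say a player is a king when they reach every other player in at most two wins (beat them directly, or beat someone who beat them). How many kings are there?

4

Yoon reaches everyone (king).
Hale reaches everyone (king).
Ueda reaches everyone (king).
Zheng cannot reach Hale, Varga in two steps.
Xu reaches everyone (king).
Orr cannot reach Ueda in two steps.
Varga cannot reach Hale in two steps.
Kings: Yoon, Hale, Ueda, Xu — 4.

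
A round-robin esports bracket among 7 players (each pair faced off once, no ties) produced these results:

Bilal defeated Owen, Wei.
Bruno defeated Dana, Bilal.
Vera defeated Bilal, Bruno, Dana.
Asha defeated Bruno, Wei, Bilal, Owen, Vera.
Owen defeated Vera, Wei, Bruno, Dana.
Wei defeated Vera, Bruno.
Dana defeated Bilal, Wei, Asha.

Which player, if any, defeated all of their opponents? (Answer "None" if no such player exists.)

None

Highest win total is Asha with 5 (out of 6 possible).
Asha lost to Dana, so no player went undefeated.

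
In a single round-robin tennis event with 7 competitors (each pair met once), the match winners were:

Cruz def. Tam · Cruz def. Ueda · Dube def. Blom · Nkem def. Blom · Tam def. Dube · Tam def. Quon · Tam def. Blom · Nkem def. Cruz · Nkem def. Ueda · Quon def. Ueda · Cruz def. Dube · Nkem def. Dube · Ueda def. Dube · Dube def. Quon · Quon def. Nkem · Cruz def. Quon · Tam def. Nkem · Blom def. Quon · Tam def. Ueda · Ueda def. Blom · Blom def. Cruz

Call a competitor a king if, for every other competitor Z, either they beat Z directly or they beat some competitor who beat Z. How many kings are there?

4

Ueda cannot reach Nkem, Tam in two steps.
Nkem reaches everyone (king).
Dube cannot reach Tam in two steps.
Quon cannot reach Tam in two steps.
Cruz reaches everyone (king).
Tam reaches everyone (king).
Blom reaches everyone (king).
Kings: Nkem, Cruz, Tam, Blom — 4.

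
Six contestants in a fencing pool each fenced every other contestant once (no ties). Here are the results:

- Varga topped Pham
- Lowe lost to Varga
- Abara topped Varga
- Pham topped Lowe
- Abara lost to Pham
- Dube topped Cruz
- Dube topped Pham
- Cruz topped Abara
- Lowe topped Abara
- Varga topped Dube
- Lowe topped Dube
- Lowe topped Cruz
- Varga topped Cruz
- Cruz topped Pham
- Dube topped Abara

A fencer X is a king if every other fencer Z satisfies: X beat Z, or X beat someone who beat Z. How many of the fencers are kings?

5

Pham reaches everyone (king).
Cruz cannot reach Dube in two steps.
Varga reaches everyone (king).
Lowe reaches everyone (king).
Dube reaches everyone (king).
Abara reaches everyone (king).
Kings: Pham, Varga, Lowe, Dube, Abara — 5.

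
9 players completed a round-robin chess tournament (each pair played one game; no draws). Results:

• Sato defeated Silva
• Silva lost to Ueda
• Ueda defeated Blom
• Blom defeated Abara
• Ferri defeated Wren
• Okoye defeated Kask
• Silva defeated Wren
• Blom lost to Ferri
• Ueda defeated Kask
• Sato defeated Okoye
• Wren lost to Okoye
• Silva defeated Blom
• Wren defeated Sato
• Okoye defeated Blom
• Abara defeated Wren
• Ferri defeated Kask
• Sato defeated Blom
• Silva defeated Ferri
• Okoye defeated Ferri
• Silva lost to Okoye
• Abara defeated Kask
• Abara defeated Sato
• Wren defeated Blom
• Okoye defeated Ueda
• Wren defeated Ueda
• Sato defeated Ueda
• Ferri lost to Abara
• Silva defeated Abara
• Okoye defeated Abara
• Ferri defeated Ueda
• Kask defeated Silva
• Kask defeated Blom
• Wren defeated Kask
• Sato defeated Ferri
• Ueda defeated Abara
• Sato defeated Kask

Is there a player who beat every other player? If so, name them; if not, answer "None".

None

Highest win total is Okoye with 7 (out of 8 possible).
Okoye lost to Sato, so no player went undefeated.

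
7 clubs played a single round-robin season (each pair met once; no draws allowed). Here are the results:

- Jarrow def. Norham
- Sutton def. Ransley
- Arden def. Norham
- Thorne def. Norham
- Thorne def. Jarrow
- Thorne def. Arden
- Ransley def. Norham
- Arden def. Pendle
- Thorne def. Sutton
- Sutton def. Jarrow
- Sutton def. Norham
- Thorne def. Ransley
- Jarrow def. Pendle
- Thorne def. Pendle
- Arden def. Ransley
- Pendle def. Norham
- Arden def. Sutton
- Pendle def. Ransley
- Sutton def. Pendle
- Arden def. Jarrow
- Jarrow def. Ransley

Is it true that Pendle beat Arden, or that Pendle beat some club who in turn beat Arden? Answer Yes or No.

No

Pendle did not beat Arden directly.
Pendle beat Ransley, Norham, but each of them lost to Arden. No two-step path.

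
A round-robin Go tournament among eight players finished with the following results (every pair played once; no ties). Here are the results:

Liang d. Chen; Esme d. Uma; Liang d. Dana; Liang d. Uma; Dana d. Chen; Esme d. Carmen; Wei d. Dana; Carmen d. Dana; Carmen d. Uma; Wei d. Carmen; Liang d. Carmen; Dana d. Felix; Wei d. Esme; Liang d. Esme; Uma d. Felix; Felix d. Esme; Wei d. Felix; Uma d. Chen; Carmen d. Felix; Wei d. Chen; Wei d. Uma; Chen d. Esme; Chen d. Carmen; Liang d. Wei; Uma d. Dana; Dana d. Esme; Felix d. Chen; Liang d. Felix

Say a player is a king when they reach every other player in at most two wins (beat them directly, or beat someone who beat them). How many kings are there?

Esme cannot reach Liang, Wei in two steps.
Liang reaches everyone (king).
Felix cannot reach Liang, Dana, Wei in two steps.
Uma cannot reach Liang, Wei in two steps.
Dana cannot reach Liang, Wei in two steps.
Carmen cannot reach Liang, Wei in two steps.
Wei cannot reach Liang in two steps.
Chen cannot reach Liang, Wei in two steps.
Kings: Liang — 1.

1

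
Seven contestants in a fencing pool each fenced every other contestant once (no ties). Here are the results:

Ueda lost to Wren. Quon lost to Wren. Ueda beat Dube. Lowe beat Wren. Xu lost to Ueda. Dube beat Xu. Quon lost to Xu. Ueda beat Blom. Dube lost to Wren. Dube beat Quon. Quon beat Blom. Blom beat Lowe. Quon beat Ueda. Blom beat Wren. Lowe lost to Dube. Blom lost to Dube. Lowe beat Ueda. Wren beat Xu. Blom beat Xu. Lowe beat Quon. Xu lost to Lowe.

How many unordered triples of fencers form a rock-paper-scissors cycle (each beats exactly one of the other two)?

Win totals: Ueda 3, Dube 4, Wren 4, Xu 1, Quon 2, Blom 3, Lowe 4.
A fencer with w wins dominates both others in C(w,2) triples; summing gives 3 + 6 + 6 + 0 + 1 + 3 + 6 = 25 transitive triples.
Total triples C(7,3) = 35, so cyclic triples = 35 − 25 = 10.

10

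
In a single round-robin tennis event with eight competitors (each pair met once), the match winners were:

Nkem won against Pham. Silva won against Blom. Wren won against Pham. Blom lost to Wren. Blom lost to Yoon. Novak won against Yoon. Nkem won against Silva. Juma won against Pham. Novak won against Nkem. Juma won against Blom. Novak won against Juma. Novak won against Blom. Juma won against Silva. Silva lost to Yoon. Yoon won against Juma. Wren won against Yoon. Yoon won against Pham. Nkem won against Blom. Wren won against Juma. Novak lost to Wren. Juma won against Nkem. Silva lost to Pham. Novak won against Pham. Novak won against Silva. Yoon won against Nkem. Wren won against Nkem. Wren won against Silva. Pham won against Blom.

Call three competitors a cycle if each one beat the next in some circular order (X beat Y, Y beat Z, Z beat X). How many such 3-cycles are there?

Win totals: Wren 7, Yoon 5, Pham 2, Nkem 3, Silva 1, Novak 6, Blom 0, Juma 4.
A competitor with w wins dominates both others in C(w,2) triples; summing gives 21 + 10 + 1 + 3 + 0 + 15 + 0 + 6 = 56 transitive triples.
Total triples C(8,3) = 56, so cyclic triples = 56 − 56 = 0.

0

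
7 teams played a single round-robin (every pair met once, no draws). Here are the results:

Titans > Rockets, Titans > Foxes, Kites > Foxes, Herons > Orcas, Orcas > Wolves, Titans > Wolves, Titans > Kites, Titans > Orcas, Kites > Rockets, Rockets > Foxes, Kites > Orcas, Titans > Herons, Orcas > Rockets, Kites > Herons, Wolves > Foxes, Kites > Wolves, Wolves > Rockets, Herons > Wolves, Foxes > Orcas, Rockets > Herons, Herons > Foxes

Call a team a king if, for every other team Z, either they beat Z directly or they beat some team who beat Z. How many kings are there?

Foxes cannot reach Titans, Kites, Herons in two steps.
Titans reaches everyone (king).
Kites cannot reach Titans in two steps.
Orcas cannot reach Titans, Kites in two steps.
Wolves cannot reach Titans, Kites in two steps.
Herons cannot reach Titans, Kites in two steps.
Rockets cannot reach Titans, Kites in two steps.
Kings: Titans — 1.

1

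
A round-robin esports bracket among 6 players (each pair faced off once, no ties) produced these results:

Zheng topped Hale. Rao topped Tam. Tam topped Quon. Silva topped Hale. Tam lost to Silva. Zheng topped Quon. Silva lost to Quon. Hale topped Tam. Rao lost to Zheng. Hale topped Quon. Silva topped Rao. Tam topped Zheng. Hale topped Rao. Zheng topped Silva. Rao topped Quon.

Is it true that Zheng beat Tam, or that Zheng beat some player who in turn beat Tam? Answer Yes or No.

Yes

Zheng did not beat Tam directly.
Zheng beat Quon, Silva, Hale, Rao. Of those, Silva beat Tam.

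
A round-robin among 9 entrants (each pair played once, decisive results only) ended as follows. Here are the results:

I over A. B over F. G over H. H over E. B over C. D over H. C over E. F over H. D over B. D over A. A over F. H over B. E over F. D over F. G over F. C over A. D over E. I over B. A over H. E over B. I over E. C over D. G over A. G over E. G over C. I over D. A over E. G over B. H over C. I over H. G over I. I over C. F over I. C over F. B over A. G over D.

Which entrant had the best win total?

Win totals: A 3, B 3, C 4, D 5, E 2, F 2, G 8, H 3, I 6.
G leads with 8 wins (next highest: 6).

G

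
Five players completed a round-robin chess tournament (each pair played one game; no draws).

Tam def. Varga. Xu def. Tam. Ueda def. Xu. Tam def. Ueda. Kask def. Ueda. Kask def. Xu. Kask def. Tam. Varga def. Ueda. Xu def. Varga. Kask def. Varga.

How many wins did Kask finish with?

4

Kask's results: beat Xu, Varga, Tam, Ueda; lost to no one.
That is 4 wins.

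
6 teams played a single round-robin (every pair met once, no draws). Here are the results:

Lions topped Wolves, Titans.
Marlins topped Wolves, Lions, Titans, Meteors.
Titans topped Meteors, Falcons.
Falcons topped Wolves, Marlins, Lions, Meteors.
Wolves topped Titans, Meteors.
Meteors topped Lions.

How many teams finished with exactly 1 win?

1

Win totals: Falcons 4, Meteors 1, Wolves 2, Lions 2, Marlins 4, Titans 2.
Exactly 1: Meteors — 1 team.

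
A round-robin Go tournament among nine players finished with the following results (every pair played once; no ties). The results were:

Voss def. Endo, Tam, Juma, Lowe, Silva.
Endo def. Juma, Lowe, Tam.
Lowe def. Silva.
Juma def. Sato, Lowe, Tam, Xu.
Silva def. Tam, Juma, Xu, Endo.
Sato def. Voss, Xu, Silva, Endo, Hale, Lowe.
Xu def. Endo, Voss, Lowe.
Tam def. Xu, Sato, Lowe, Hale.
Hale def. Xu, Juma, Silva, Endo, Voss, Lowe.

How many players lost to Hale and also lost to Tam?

2

Hale beat: Lowe, Silva, Juma, Endo, Xu, Voss.
Tam beat: Lowe, Hale, Sato, Xu.
Both beat: Lowe, Xu — 2.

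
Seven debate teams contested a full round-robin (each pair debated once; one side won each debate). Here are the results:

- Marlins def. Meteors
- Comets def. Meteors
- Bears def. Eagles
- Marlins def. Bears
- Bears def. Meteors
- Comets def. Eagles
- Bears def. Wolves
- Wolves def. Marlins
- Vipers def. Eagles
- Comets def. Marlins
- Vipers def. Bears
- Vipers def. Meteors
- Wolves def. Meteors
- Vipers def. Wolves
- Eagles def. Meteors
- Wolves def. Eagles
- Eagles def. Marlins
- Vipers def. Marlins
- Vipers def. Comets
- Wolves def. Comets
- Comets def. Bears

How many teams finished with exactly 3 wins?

1

Win totals: Meteors 0, Vipers 6, Bears 3, Comets 4, Wolves 4, Eagles 2, Marlins 2.
Exactly 3: Bears — 1 team.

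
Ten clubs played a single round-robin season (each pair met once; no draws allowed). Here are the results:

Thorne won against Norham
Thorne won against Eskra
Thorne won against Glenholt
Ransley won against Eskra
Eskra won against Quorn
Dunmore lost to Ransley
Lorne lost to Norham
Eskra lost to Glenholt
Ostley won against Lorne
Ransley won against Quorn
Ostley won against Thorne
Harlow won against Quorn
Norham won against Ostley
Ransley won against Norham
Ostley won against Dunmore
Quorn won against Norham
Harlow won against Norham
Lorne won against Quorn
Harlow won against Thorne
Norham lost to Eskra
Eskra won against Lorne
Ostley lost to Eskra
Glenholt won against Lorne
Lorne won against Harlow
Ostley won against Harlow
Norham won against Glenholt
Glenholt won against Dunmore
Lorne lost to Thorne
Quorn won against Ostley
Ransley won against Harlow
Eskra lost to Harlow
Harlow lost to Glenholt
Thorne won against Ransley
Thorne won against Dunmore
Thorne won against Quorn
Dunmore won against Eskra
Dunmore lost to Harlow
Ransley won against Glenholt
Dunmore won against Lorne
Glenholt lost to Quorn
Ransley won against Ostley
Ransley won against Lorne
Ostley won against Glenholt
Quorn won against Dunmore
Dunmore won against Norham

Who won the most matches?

Win totals: Eskra 4, Norham 3, Lorne 2, Thorne 7, Harlow 5, Ransley 8, Dunmore 3, Glenholt 4, Quorn 4, Ostley 5.
Ransley leads with 8 wins (next highest: 7).

Ransley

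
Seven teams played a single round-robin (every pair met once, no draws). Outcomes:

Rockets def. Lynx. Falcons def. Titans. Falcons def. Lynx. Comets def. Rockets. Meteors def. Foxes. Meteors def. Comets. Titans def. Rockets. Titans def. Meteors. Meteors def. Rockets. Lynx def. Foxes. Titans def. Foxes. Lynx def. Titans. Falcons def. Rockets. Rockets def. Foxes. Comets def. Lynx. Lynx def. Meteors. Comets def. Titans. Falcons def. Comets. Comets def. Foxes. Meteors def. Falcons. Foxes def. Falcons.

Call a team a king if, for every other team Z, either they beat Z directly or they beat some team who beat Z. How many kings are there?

5

Falcons reaches everyone (king).
Meteors reaches everyone (king).
Comets reaches everyone (king).
Titans reaches everyone (king).
Rockets cannot reach Comets in two steps.
Lynx reaches everyone (king).
Foxes cannot reach Meteors in two steps.
Kings: Falcons, Meteors, Comets, Titans, Lynx — 5.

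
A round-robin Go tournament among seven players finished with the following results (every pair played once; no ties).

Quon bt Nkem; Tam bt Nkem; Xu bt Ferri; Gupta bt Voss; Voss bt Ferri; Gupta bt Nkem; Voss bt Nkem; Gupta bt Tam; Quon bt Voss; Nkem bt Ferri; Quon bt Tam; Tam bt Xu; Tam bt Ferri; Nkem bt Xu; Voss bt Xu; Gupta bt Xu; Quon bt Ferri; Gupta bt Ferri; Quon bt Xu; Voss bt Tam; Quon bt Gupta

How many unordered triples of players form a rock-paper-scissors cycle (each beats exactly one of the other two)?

0

Win totals: Quon 6, Voss 4, Ferri 0, Tam 3, Gupta 5, Nkem 2, Xu 1.
A player with w wins dominates both others in C(w,2) triples; summing gives 15 + 6 + 0 + 3 + 10 + 1 + 0 = 35 transitive triples.
Total triples C(7,3) = 35, so cyclic triples = 35 − 35 = 0.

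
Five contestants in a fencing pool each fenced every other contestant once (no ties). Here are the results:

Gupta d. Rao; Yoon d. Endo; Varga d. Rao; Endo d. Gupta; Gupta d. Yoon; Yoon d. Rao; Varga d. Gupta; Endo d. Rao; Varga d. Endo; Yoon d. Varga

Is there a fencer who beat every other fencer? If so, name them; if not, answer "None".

Highest win total is Yoon with 3 (out of 4 possible).
Yoon lost to Gupta, so no fencer went undefeated.

None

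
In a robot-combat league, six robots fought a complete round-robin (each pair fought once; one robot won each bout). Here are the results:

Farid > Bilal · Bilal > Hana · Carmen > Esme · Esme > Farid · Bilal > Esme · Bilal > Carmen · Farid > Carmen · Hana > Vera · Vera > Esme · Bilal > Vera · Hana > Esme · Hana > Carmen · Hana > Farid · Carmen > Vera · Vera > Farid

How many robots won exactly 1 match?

1

Win totals: Esme 1, Farid 2, Carmen 2, Hana 4, Bilal 4, Vera 2.
Exactly 1: Esme — 1 robot.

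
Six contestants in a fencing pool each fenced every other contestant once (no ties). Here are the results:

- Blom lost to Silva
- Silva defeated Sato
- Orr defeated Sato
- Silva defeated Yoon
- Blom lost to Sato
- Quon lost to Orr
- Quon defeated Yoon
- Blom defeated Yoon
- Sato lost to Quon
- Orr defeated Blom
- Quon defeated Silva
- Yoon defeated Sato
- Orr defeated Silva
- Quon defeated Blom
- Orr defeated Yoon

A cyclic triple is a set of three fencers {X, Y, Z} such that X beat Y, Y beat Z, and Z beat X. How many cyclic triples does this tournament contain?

1

Of the C(6,3) = 20 triples, the cyclic ones are: {Blom, Sato, Yoon}.
That is 1.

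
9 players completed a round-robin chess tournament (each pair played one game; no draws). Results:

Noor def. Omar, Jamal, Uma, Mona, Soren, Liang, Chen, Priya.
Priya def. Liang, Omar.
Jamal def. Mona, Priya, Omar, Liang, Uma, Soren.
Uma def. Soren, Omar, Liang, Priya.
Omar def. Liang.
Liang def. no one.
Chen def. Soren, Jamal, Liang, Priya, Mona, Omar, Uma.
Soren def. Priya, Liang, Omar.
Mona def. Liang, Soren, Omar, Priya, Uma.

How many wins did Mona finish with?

Mona's results: beat Liang, Priya, Omar, Soren, Uma; lost to Noor, Jamal, Chen.
That is 5 wins.

5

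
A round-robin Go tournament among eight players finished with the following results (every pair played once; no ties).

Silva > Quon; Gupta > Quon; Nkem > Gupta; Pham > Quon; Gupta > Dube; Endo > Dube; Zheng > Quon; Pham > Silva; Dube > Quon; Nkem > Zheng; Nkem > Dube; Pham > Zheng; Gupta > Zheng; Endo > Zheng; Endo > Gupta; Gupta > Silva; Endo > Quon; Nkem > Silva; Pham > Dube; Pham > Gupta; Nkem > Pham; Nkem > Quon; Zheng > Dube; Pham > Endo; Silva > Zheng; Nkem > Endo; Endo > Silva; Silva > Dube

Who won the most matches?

Nkem

Win totals: Pham 6, Dube 1, Nkem 7, Zheng 2, Silva 3, Endo 5, Quon 0, Gupta 4.
Nkem leads with 7 wins (next highest: 6).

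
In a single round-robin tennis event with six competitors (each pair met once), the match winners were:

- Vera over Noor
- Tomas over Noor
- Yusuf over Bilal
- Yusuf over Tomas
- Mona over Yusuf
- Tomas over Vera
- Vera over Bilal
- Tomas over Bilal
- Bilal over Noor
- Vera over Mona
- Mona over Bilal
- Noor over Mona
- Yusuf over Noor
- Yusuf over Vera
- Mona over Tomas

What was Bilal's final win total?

Bilal's results: beat Noor; lost to Yusuf, Vera, Mona, Tomas.
That is 1 win.

1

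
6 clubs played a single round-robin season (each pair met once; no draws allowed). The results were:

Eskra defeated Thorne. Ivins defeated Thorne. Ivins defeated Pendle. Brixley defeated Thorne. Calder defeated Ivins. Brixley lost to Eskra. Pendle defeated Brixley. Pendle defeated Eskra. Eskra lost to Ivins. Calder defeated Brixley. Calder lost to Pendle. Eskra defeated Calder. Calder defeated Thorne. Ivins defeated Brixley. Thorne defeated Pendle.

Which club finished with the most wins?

Win totals: Calder 3, Eskra 3, Pendle 3, Ivins 4, Thorne 1, Brixley 1.
Ivins leads with 4 wins (next highest: 3).

Ivins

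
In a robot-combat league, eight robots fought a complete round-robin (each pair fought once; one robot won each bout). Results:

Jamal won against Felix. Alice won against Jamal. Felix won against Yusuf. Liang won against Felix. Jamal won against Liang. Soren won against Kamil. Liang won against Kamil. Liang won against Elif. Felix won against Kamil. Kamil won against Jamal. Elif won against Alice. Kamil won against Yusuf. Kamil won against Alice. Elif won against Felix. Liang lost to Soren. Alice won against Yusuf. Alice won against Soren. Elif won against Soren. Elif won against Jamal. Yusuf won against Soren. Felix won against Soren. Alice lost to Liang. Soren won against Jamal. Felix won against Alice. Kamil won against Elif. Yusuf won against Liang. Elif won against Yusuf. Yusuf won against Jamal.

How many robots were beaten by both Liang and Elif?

Liang beat: Felix, Kamil, Alice, Elif.
Elif beat: Yusuf, Felix, Soren, Jamal, Alice.
Both beat: Felix, Alice — 2.

2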